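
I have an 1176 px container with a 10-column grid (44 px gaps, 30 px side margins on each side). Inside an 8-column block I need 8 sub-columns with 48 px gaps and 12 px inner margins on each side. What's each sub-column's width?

Outer content = 1176 − 2·30 = 1116 px.
1116 − 9·44 = 720; ÷10 gives c = 72 px.
8 columns plus 7 gaps: 576 + 308 = 884 px.
Inner content = 884 − 2·12 = 860 px.
8d + 7·48 = 860 → 8d = 524 → d = 65.5 px.

65.5 px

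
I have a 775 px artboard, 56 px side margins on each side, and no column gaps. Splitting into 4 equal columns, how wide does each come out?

Inside the margins: 775 − 112 = 663 px.
With no column gaps, each column is 663/4 = 165.75 px.

165.75 px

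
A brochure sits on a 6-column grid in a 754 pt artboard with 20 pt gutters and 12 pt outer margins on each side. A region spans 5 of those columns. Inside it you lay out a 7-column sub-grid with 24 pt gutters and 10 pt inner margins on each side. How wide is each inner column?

Subtract both margins: 754 − 2·12 = 730 pt.
6 columns + 5 gutters: 6c + 5·20 = 730.
6c = 730 − 100 = 630, so c = 105 pt.
Span of 5: 5·105 + 4·20 = 525 + 80 = 605 pt.
Inner content = 605 − 2·10 = 585 pt.
7 columns + 6 gutters: 7d + 6·24 = 585.
7d = 585 − 144 = 441, so d = 63 pt.

63 pt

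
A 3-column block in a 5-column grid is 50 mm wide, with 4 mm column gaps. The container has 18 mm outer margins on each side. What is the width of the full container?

Subtracting 2 column gaps of 4 leaves 42 for 3 columns, so c = 14 mm.
Adding margins, columns and gutters: 36 + 70 + 16 = 122 mm.

122 mm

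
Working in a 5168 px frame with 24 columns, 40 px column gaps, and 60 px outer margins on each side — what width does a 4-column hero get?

Subtract both margins: 5168 − 2·60 = 5048 px.
24 columns + 23 column gaps: 24c + 23·40 = 5048.
24c = 5048 − 920 = 4128, so c = 172 px.
4-column span = 4·172 + 3·40 = 808 px.

808 px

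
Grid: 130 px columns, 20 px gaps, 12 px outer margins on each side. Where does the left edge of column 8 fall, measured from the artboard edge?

Each column+gutter stride is 150 px; 7 of them past the 12 px margin is 12 + 1050 = 1062 px.

1062 px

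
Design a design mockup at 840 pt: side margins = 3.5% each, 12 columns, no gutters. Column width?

Each margin = 3.5% of 840 = 29.4 pt; content = 840 − 2·29.4 = 781.2 pt.
12c = 781.2 → c = 65.1 pt.

65.1 pt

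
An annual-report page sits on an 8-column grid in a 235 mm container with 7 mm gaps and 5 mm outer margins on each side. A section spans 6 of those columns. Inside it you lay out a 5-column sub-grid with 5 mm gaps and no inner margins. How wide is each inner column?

29.4 mm

Inside the margins: 235 − 10 = 225 mm.
8 columns + 7 gaps: 8c + 7·7 = 225.
8c = 225 − 49 = 176, so c = 22 mm.
6 columns plus 5 gaps: 132 + 35 = 167 mm.
5d + 4·5 = 167 → 5d = 147 → d = 29.4 mm.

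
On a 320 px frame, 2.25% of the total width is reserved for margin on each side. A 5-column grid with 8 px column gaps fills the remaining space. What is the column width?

320 × (1 − 2·2.25%) = 320 × 95.5% = 305.6 px for the columns.
5 columns + 4 column gaps: 5c + 4·8 = 305.6.
5c = 305.6 − 32 = 273.6, so c = 54.72 px.

54.72 px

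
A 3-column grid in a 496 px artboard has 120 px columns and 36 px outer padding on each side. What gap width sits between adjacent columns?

Take off 72 px of margins, leaving 424 px.
3·120 + 2g = 424 → 2g = 64 → g = 32 px.

32 px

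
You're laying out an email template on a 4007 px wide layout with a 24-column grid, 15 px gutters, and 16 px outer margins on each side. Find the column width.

Content width = 4007 − 2·16 = 3975 px.
24 columns + 23 gutters: 24c + 23·15 = 3975.
24c = 3975 − 345 = 3630, so c = 151.25 px.

151.25 px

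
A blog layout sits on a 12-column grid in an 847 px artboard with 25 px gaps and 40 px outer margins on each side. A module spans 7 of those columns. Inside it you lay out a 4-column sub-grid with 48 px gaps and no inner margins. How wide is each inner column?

73.25 px

Take off 80 px of margins, leaving 767 px.
Subtracting 11 gaps of 25 leaves 492 for 12 columns, so c = 41 px.
7-column span = 7·41 + 6·25 = 437 px.
437 − 3·48 = 293; ÷4 gives d = 73.25 px.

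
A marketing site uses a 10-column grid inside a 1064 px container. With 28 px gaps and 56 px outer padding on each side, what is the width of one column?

70 px

Subtract both margins: 1064 − 2·56 = 952 px.
10c + 9·28 = 952 → 10c = 700 → c = 70 px.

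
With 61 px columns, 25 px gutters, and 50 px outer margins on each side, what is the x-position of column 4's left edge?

Each column+gutter stride is 86 px; 3 of them past the 50 px margin is 50 + 258 = 308 px.

308 px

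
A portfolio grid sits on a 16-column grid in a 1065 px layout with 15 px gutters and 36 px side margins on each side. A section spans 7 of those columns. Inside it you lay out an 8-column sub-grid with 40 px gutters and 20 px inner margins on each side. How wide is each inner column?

Inside the margins: 1065 − 72 = 993 px.
16 columns + 15 gutters: 16c + 15·15 = 993.
16c = 993 − 225 = 768, so c = 48 px.
7 columns plus 6 gutters: 336 + 90 = 426 px.
Inner content = 426 − 2·20 = 386 px.
8d + 7·40 = 386 → 8d = 106 → d = 13.25 px.

13.25 px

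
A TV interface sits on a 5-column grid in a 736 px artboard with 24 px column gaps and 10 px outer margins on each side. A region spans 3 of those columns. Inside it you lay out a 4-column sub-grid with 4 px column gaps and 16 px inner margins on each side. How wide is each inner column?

Subtract both margins: 736 − 2·10 = 716 px.
716 − 4·24 = 620; ÷5 gives c = 124 px.
Span of 3: 3·124 + 2·24 = 372 + 48 = 420 px.
Inner content = 420 − 2·16 = 388 px.
4 columns + 3 column gaps: 4d + 3·4 = 388.
4d = 388 − 12 = 376, so d = 94 px.

94 px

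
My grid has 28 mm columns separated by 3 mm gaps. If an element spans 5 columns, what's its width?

152 mm

5 columns plus 4 gaps: 140 + 12 = 152 mm.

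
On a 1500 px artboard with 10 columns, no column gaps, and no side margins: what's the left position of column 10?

With no column gaps, each column is 1500/10 = 150 px.
Each column+gutter stride is 150 px; with no margin, 9 of them is 1350 px.

1350 px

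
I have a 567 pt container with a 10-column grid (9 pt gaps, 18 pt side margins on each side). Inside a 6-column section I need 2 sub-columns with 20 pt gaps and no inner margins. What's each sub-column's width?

Outer content = 567 − 2·18 = 531 pt.
531 − 9·9 = 450; ÷10 gives c = 45 pt.
6-column span = 6·45 + 5·9 = 315 pt.
Subtracting 1 gap of 20 leaves 295 for 2 columns, so d = 147.5 pt.

147.5 pt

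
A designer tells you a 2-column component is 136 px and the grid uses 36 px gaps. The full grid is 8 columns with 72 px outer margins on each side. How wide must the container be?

796 px

2c + 1·36 = 136 → 2c = 100 → c = 50 px.
Total width: 2·72 + 8·50 + 7·36 = 796 px.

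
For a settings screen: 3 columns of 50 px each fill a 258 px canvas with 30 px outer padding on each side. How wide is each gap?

24 px

Subtract both margins: 258 − 2·30 = 198 px.
3 columns take 3·50 = 150 px; remaining 48 splits into 2 gaps.
g = 48 / 2 = 24 px.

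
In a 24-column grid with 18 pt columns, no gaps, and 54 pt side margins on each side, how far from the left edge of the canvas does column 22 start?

Column 22 starts at margin + 21·(column + gutter) = 54 + 21·18 = 432 pt.

432 pt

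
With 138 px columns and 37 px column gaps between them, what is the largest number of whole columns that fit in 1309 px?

Each extra column adds 138 + 37 = 175 px.
(1309 + 37) / 175 = 7.69, so 7 columns fit.

7 columns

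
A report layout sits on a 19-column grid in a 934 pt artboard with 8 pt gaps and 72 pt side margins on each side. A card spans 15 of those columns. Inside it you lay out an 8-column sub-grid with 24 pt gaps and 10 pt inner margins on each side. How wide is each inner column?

Take off 144 pt of margins, leaving 790 pt.
790 − 18·8 = 646; ÷19 gives c = 34 pt.
Span of 15: 15·34 + 14·8 = 510 + 112 = 622 pt.
Inner content = 622 − 2·10 = 602 pt.
Subtracting 7 gaps of 24 leaves 434 for 8 columns, so d = 54.25 pt.

54.25 pt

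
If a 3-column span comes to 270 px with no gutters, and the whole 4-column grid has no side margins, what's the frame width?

270 / 3 = 90 px per column.
Total width: 4·90 = 360 px.

360 px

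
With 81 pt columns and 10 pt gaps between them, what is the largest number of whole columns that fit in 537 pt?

6 columns

k columns need k·81 + (k−1)·10 = k·91 − 10.
k·91 − 10 ≤ 537 → k ≤ 547 / 91 ≈ 6.01, so k = 6.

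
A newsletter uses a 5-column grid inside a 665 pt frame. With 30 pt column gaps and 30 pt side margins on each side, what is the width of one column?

97 pt

Inside the margins: 665 − 60 = 605 pt.
5c + 4·30 = 605 → 5c = 485 → c = 97 pt.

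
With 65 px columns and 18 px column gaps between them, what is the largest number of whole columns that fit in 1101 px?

13 columns: 13·65 + 12·18 = 1061 px ≤ 1101.
14 columns: 1144 px > 1101. So 13.

13 columns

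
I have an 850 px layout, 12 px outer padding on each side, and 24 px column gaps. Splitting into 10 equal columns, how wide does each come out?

61 px

Subtract both margins: 850 − 2·12 = 826 px.
10c + 9·24 = 826 → 10c = 610 → c = 61 px.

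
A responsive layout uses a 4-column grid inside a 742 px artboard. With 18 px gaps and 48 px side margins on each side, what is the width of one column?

148 px

Take off 96 px of margins, leaving 646 px.
Subtracting 3 gaps of 18 leaves 592 for 4 columns, so c = 148 px.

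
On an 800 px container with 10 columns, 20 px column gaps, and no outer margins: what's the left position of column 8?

574 px

10 columns + 9 column gaps: 10c + 9·20 = 800.
10c = 800 − 180 = 620, so c = 62 px.
Each column+gutter stride is 82 px; with no margin, 7 of them is 574 px.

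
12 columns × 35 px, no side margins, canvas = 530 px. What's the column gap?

10 px

12·35 + 11g = 530 → 11g = 110 → g = 10 px.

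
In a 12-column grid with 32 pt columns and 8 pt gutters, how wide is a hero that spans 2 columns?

2-column span = 2·32 + 1·8 = 72 pt.

72 pt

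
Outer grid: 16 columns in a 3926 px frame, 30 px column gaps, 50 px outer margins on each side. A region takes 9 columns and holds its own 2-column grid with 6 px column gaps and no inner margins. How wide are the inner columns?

1066.5 px

Take off 100 px of margins, leaving 3826 px.
16 columns + 15 column gaps: 16c + 15·30 = 3826.
16c = 3826 − 450 = 3376, so c = 211 px.
Span of 9: 9·211 + 8·30 = 1899 + 240 = 2139 px.
Subtracting 1 column gap of 6 leaves 2133 for 2 columns, so d = 1066.5 px.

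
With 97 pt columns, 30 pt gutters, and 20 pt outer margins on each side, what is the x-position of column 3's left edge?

Before column 3: the margin + 2 columns + 2 gutters.
Offset = 20 + 2·(97 + 30) = 20 + 254 = 274 pt.

274 pt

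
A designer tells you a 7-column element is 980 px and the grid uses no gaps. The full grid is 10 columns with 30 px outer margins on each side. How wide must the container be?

1460 px

980 / 7 = 140 px per column.
Summing: 60 + 1400 = 1460 px.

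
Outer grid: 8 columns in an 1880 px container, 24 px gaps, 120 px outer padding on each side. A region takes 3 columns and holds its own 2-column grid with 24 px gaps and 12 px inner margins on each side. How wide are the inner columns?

276 px

Subtract both margins: 1880 − 2·120 = 1640 px.
1640 − 7·24 = 1472; ÷8 gives c = 184 px.
Span of 3: 3·184 + 2·24 = 552 + 48 = 600 px.
Inner content = 600 − 2·12 = 576 px.
2d + 1·24 = 576 → 2d = 552 → d = 276 px.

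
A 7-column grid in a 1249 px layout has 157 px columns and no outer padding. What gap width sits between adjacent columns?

25 px

7 columns take 7·157 = 1099 px; remaining 150 splits into 6 gaps.
g = 150 / 6 = 25 px.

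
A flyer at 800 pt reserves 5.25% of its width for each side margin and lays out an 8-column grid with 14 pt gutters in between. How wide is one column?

Each margin = 5.25% of 800 = 42 pt; content = 800 − 2·42 = 716 pt.
8 columns + 7 gutters: 8c + 7·14 = 716.
8c = 716 − 98 = 618, so c = 77.25 pt.

77.25 pt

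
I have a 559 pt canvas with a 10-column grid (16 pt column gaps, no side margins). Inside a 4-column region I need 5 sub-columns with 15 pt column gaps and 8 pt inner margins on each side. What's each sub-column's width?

27.6 pt

10 columns + 9 column gaps: 10c + 9·16 = 559.
10c = 559 − 144 = 415, so c = 41.5 pt.
Span of 4: 4·41.5 + 3·16 = 166 + 48 = 214 pt.
Inner content = 214 − 2·8 = 198 pt.
5 columns + 4 column gaps: 5d + 4·15 = 198.
5d = 198 − 60 = 138, so d = 27.6 pt.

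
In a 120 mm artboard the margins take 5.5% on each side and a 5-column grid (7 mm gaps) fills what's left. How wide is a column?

15.76 mm

120 × (1 − 2·5.5%) = 120 × 89% = 106.8 mm for the columns.
5c + 4·7 = 106.8 → 5c = 78.8 → c = 15.76 mm.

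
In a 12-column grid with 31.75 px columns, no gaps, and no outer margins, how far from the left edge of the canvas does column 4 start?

95.25 px

Each column+gutter stride is 31.75 px; with no margin, 3 of them is 95.25 px.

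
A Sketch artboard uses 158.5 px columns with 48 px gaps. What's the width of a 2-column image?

2 columns plus 1 gap: 317 + 48 = 365 px.

365 px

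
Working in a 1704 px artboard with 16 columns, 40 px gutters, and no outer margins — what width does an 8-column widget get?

832 px

Subtracting 15 gutters of 40 leaves 1104 for 16 columns, so c = 69 px.
Span of 8: 8·69 + 7·40 = 552 + 280 = 832 px.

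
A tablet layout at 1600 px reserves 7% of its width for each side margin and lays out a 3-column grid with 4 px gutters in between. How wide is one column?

456 px

Margins: 7% × 1600 = 112 px each, so content = 1600 − 224 = 1376 px.
Subtracting 2 gutters of 4 leaves 1368 for 3 columns, so c = 456 px.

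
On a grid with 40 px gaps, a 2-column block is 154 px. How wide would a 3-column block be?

251 px

154 − 1·40 = 114; ÷2 gives c = 57 px.
3-column span = 3·57 + 2·40 = 251 px.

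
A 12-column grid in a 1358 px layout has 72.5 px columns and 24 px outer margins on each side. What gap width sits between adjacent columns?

Subtract both margins: 1358 − 2·24 = 1310 px.
Columns use 870 px, leaving 440 px across 11 gaps = 40 px each.

40 px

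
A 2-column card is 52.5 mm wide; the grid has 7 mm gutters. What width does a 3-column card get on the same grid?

52.5 − 1·7 = 45.5; ÷2 gives c = 22.75 mm.
3-column span = 3·22.75 + 2·7 = 82.25 mm.

82.25 mm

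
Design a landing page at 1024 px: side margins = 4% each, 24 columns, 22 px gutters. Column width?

18.17 px

Margins: 4% × 1024 = 40.96 px each, so content = 1024 − 81.92 = 942.08 px.
Subtracting 23 gutters of 22 leaves 436.08 for 24 columns, so c = 18.17 px.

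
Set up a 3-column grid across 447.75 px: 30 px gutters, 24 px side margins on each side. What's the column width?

Subtract both margins: 447.75 − 2·24 = 399.75 px.
Subtracting 2 gutters of 30 leaves 339.75 for 3 columns, so c = 113.25 px.

113.25 px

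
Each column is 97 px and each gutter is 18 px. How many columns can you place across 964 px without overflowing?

Each extra column adds 97 + 18 = 115 px.
(964 + 18) / 115 = 8.54, so 8 columns fit.

8 columns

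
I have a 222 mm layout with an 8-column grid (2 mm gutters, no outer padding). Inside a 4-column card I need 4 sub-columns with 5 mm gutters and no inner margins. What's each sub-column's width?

8 columns + 7 gutters: 8c + 7·2 = 222.
8c = 222 − 14 = 208, so c = 26 mm.
4-column span = 4·26 + 3·2 = 110 mm.
Subtracting 3 gutters of 5 leaves 95 for 4 columns, so d = 23.75 mm.

23.75 mm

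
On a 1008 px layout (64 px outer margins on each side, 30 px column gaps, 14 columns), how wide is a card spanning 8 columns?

Subtract both margins: 1008 − 2·64 = 880 px.
14 columns + 13 column gaps: 14c + 13·30 = 880.
14c = 880 − 390 = 490, so c = 35 px.
8 columns plus 7 column gaps: 280 + 210 = 490 px.

490 px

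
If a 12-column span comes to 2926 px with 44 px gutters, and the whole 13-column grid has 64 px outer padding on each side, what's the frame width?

3301.5 px

Subtracting 11 gutters of 44 leaves 2442 for 12 columns, so c = 203.5 px.
Adding margins, columns and gutters: 128 + 2645.5 + 528 = 3301.5 px.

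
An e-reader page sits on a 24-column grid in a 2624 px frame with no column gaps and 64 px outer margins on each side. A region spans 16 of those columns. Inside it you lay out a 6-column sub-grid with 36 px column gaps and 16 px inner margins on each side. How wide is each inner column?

Subtract both margins: 2624 − 2·64 = 2496 px.
With no column gaps, each column is 2496/24 = 104 px.
With no column gaps, 16 columns span 16·104 = 1664 px.
Inner content = 1664 − 2·16 = 1632 px.
6d + 5·36 = 1632 → 6d = 1452 → d = 242 px.

242 px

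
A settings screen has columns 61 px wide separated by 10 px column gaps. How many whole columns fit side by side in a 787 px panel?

11 columns

k columns need k·61 + (k−1)·10 = k·71 − 10.
k·71 − 10 ≤ 787 → k ≤ 797 / 71 ≈ 11.23, so k = 11.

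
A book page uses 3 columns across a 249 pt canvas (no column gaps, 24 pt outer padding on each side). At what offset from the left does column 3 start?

Inside the margins: 249 − 48 = 201 pt.
3c = 201 → c = 67 pt.
Each column+gutter stride is 67 pt; 2 of them past the 24 pt margin is 24 + 134 = 158 pt.

158 pt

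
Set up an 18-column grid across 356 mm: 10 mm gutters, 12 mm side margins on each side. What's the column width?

9 mm

Take off 24 mm of margins, leaving 332 mm.
18c + 17·10 = 332 → 18c = 162 → c = 9 mm.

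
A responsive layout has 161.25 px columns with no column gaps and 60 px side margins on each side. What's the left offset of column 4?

543.75 px

Before column 4: the margin + 3 columns + 3 column gaps.
Offset = 60 + 3·(161.25 + 0) = 60 + 483.75 = 543.75 px.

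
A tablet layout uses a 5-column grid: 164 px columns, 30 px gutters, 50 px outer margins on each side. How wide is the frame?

1040 px

Total width: 2·50 + 5·164 + 4·30 = 1040 px.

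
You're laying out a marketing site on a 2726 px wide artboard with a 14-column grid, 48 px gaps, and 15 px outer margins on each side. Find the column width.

Take off 30 px of margins, leaving 2696 px.
2696 − 13·48 = 2072; ÷14 gives c = 148 px.

148 px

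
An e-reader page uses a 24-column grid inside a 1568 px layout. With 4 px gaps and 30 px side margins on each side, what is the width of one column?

59 px

Content width = 1568 − 2·30 = 1508 px.
24 columns + 23 gaps: 24c + 23·4 = 1508.
24c = 1508 − 92 = 1416, so c = 59 px.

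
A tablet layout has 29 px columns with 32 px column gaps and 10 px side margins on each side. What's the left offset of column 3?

Before column 3: the margin + 2 columns + 2 column gaps.
Offset = 10 + 2·(29 + 32) = 10 + 122 = 132 px.

132 px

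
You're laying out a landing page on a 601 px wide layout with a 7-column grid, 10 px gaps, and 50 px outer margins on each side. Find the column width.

63 px

Subtract both margins: 601 − 2·50 = 501 px.
7 columns + 6 gaps: 7c + 6·10 = 501.
7c = 501 − 60 = 441, so c = 63 px.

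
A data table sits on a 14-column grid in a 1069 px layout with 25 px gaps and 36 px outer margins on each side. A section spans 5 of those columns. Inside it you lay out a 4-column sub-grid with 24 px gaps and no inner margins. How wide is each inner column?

67 px

Take off 72 px of margins, leaving 997 px.
Subtracting 13 gaps of 25 leaves 672 for 14 columns, so c = 48 px.
Span of 5: 5·48 + 4·25 = 240 + 100 = 340 px.
4d + 3·24 = 340 → 4d = 268 → d = 67 px.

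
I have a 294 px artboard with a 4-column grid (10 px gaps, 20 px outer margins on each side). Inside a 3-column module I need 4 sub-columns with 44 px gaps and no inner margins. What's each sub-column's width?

Outer content = 294 − 2·20 = 254 px.
4c + 3·10 = 254 → 4c = 224 → c = 56 px.
Span of 3: 3·56 + 2·10 = 168 + 20 = 188 px.
4 columns + 3 gaps: 4d + 3·44 = 188.
4d = 188 − 132 = 56, so d = 14 px.

14 px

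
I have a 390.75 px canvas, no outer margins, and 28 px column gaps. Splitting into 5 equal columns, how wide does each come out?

55.75 px

Subtracting 4 column gaps of 28 leaves 278.75 for 5 columns, so c = 55.75 px.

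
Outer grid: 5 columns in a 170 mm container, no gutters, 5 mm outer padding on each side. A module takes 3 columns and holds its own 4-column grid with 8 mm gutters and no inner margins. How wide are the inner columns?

Outer content = 170 − 2·5 = 160 mm.
With no gutters, each column is 160/5 = 32 mm.
3-column span = 3·32 = 96 mm.
Subtracting 3 gutters of 8 leaves 72 for 4 columns, so d = 18 mm.

18 mm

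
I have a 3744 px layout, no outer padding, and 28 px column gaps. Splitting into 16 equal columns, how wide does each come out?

3744 − 15·28 = 3324; ÷16 gives c = 207.75 px.

207.75 px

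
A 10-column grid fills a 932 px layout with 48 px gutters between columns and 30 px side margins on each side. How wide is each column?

44 px

Take off 60 px of margins, leaving 872 px.
872 − 9·48 = 440; ÷10 gives c = 44 px.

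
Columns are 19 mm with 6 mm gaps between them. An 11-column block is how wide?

269 mm

11 columns plus 10 gaps: 209 + 60 = 269 mm.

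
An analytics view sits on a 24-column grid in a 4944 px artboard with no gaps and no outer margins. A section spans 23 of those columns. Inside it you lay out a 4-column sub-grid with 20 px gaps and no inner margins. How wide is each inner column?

1169.5 px

With no gaps, each column is 4944/24 = 206 px.
23-column span = 23·206 = 4738 px.
Subtracting 3 gaps of 20 leaves 4678 for 4 columns, so d = 1169.5 px.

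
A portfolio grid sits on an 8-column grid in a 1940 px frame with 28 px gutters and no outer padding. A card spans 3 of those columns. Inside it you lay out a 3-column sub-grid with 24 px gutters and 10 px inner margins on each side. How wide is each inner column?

8c + 7·28 = 1940 → 8c = 1744 → c = 218 px.
Span of 3: 3·218 + 2·28 = 654 + 56 = 710 px.
Inner content = 710 − 2·10 = 690 px.
3 columns + 2 gutters: 3d + 2·24 = 690.
3d = 690 − 48 = 642, so d = 214 px.

214 px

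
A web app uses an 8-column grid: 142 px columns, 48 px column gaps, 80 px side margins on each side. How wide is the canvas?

1632 px

Canvas = 2·80 + 8·142 + 7·48 = 160 + 1136 + 336 = 1632 px.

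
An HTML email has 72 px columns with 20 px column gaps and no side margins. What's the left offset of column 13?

1104 px

Each column+gutter stride is 92 px; with no margin, 12 of them is 1104 px.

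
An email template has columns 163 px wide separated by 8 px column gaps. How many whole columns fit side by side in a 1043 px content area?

6 columns: 6·163 + 5·8 = 1018 px ≤ 1043.
7 columns: 1189 px > 1043. So 6.

6 columns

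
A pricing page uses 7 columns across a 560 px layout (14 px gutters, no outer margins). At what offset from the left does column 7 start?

Subtracting 6 gutters of 14 leaves 476 for 7 columns, so c = 68 px.
No margin, so column 7 starts at 6·(column + gutter) = 6·82 = 492 px.

492 px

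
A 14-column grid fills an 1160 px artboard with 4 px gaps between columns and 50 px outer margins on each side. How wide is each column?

72 px

Content width = 1160 − 2·50 = 1060 px.
Subtracting 13 gaps of 4 leaves 1008 for 14 columns, so c = 72 px.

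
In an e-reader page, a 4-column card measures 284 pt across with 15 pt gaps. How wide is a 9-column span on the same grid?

657.75 pt

4 columns + 3 gaps: 4c + 3·15 = 284.
4c = 284 − 45 = 239, so c = 59.75 pt.
Span of 9: 9·59.75 + 8·15 = 537.75 + 120 = 657.75 pt.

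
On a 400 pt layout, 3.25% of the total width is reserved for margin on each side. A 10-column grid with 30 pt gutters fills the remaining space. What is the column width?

10.4 pt

Each margin = 3.25% of 400 = 13 pt; content = 400 − 2·13 = 374 pt.
Subtracting 9 gutters of 30 leaves 104 for 10 columns, so c = 10.4 pt.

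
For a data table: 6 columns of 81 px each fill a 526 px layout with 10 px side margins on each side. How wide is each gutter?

Content width = 526 − 2·10 = 506 px.
Columns use 486 px, leaving 20 px across 5 gutters = 4 px each.

4 px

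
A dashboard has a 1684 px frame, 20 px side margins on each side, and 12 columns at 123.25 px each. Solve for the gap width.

Content width = 1684 − 2·20 = 1644 px.
12 columns take 12·123.25 = 1479 px; remaining 165 splits into 11 gaps.
g = 165 / 11 = 15 px.

15 px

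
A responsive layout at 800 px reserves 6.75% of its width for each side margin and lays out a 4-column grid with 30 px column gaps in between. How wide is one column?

Each margin = 6.75% of 800 = 54 px; content = 800 − 2·54 = 692 px.
692 − 3·30 = 602; ÷4 gives c = 150.5 px.

150.5 px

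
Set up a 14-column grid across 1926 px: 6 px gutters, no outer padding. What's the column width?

132 px

Subtracting 13 gutters of 6 leaves 1848 for 14 columns, so c = 132 px.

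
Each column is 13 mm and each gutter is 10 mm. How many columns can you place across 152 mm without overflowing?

7 columns: 7·13 + 6·10 = 151 mm ≤ 152.
8 columns: 174 mm > 152. So 7.

7 columns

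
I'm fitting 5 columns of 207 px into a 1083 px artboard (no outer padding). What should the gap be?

12 px

Columns use 1035 px, leaving 48 px across 4 gaps = 12 px each.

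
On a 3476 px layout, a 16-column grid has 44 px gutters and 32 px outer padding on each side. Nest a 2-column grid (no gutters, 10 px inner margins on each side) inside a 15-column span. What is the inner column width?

1588 px

Outer content = 3476 − 2·32 = 3412 px.
16c + 15·44 = 3412 → 16c = 2752 → c = 172 px.
Span of 15: 15·172 + 14·44 = 2580 + 616 = 3196 px.
Inner content = 3196 − 2·10 = 3176 px.
3176 / 2 = 1588 px per column.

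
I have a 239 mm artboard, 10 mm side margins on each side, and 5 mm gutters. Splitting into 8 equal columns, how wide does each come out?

Inside the margins: 239 − 20 = 219 mm.
8 columns + 7 gutters: 8c + 7·5 = 219.
8c = 219 − 35 = 184, so c = 23 mm.

23 mm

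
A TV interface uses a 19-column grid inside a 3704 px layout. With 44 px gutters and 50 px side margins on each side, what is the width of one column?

Subtract both margins: 3704 − 2·50 = 3604 px.
19c + 18·44 = 3604 → 19c = 2812 → c = 148 px.

148 px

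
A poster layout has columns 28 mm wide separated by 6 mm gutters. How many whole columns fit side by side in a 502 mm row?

k columns need k·28 + (k−1)·6 = k·34 − 6.
k·34 − 6 ≤ 502 → k ≤ 508 / 34 ≈ 14.94, so k = 14.

14 columns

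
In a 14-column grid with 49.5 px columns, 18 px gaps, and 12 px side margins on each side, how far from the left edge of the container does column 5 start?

Each column+gutter stride is 67.5 px; 4 of them past the 12 px margin is 12 + 270 = 282 px.

282 px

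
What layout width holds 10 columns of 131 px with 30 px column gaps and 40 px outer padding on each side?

1660 px

Adding margins, columns and gutters: 80 + 1310 + 270 = 1660 px.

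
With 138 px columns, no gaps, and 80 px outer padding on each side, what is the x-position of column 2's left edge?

Each column+gutter stride is 138 px; 1 of them past the 80 px margin is 80 + 138 = 218 px.

218 px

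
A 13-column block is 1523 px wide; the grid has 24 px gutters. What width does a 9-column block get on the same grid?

1047 px

Subtracting 12 gutters of 24 leaves 1235 for 13 columns, so c = 95 px.
9 columns plus 8 gutters: 855 + 192 = 1047 px.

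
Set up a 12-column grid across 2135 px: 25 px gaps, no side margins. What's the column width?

12 columns + 11 gaps: 12c + 11·25 = 2135.
12c = 2135 − 275 = 1860, so c = 155 px.

155 px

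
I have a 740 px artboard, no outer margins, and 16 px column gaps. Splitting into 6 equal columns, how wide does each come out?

6 columns + 5 column gaps: 6c + 5·16 = 740.
6c = 740 − 80 = 660, so c = 110 px.

110 px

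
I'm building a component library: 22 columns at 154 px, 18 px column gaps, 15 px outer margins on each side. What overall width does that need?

Adding margins, columns and gutters: 30 + 3388 + 378 = 3796 px.

3796 px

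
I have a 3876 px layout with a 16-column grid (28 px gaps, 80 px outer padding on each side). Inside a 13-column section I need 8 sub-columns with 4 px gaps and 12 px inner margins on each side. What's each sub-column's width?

370.25 px

Outer content = 3876 − 2·80 = 3716 px.
Subtracting 15 gaps of 28 leaves 3296 for 16 columns, so c = 206 px.
13 columns plus 12 gaps: 2678 + 336 = 3014 px.
Inner content = 3014 − 2·12 = 2990 px.
8 columns + 7 gaps: 8d + 7·4 = 2990.
8d = 2990 − 28 = 2962, so d = 370.25 px.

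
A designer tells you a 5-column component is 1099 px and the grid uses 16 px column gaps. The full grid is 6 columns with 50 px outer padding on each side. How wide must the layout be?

Subtracting 4 column gaps of 16 leaves 1035 for 5 columns, so c = 207 px.
Layout = 2·50 + 6·207 + 5·16 = 100 + 1242 + 80 = 1422 px.

1422 px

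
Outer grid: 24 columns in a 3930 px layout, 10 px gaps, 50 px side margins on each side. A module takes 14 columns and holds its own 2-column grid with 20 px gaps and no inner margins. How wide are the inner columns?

Take off 100 px of margins, leaving 3830 px.
24c + 23·10 = 3830 → 24c = 3600 → c = 150 px.
Span of 14: 14·150 + 13·10 = 2100 + 130 = 2230 px.
2 columns + 1 gap: 2d + 1·20 = 2230.
2d = 2230 − 20 = 2210, so d = 1105 px.

1105 px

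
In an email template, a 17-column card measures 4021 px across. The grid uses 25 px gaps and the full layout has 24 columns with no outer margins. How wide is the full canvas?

17c + 16·25 = 4021 → 17c = 3621 → c = 213 px.
Total width: 24·213 + 23·25 = 5687 px.

5687 px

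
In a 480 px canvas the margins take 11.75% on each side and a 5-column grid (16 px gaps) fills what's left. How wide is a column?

480 × (1 − 2·11.75%) = 480 × 76.5% = 367.2 px for the columns.
367.2 − 4·16 = 303.2; ÷5 gives c = 60.64 px.

60.64 px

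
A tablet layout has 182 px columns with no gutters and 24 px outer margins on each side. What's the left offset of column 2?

Before column 2: the margin + 1 column + 1 gutter.
Offset = 24 + 1·(182 + 0) = 24 + 182 = 206 px.

206 px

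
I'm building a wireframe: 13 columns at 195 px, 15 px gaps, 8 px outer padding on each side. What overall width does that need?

2731 px

Adding margins, columns and gutters: 16 + 2535 + 180 = 2731 px.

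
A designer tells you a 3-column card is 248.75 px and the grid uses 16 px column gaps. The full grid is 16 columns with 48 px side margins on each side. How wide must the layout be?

3 columns + 2 column gaps: 3c + 2·16 = 248.75.
3c = 248.75 − 32 = 216.75, so c = 72.25 px.
Adding margins, columns and gutters: 96 + 1156 + 240 = 1492 px.

1492 px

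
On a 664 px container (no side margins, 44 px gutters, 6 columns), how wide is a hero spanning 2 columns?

Subtracting 5 gutters of 44 leaves 444 for 6 columns, so c = 74 px.
2-column span = 2·74 + 1·44 = 192 px.

192 px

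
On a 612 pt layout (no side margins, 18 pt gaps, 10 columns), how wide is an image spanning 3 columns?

Subtracting 9 gaps of 18 leaves 450 for 10 columns, so c = 45 pt.
3-column span = 3·45 + 2·18 = 171 pt.

171 pt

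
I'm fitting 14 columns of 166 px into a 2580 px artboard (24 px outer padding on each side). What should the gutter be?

16 px

Content width = 2580 − 2·24 = 2532 px.
14 columns take 14·166 = 2324 px; remaining 208 splits into 13 gutters.
g = 208 / 13 = 16 px.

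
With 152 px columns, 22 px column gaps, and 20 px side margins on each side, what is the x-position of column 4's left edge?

Before column 4: the margin + 3 columns + 3 column gaps.
Offset = 20 + 3·(152 + 22) = 20 + 522 = 542 px.

542 px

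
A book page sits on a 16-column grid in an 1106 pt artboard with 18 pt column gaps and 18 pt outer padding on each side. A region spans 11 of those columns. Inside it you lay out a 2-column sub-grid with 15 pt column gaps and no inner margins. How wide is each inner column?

Inside the margins: 1106 − 36 = 1070 pt.
Subtracting 15 column gaps of 18 leaves 800 for 16 columns, so c = 50 pt.
11 columns plus 10 column gaps: 550 + 180 = 730 pt.
2 columns + 1 column gap: 2d + 1·15 = 730.
2d = 730 − 15 = 715, so d = 357.5 pt.

357.5 pt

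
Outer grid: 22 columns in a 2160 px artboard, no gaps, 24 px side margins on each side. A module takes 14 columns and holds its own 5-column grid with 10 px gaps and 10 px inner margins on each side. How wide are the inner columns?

Subtract both margins: 2160 − 2·24 = 2112 px.
22c = 2112 → c = 96 px.
14-column span = 14·96 = 1344 px.
Inner content = 1344 − 2·10 = 1324 px.
Subtracting 4 gaps of 10 leaves 1284 for 5 columns, so d = 256.8 px.

256.8 px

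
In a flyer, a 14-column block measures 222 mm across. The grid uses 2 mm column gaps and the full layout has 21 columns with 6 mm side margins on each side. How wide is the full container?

Subtracting 13 column gaps of 2 leaves 196 for 14 columns, so c = 14 mm.
Adding margins, columns and gutters: 12 + 294 + 40 = 346 mm.

346 mm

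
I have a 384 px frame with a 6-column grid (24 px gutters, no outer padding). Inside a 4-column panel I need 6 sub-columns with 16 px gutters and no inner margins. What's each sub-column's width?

28 px

Subtracting 5 gutters of 24 leaves 264 for 6 columns, so c = 44 px.
4-column span = 4·44 + 3·24 = 248 px.
Subtracting 5 gutters of 16 leaves 168 for 6 columns, so d = 28 px.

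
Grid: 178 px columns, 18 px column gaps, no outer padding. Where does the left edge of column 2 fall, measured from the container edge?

196 px

Each column+gutter stride is 196 px; with no margin, 1 of them is 196 px.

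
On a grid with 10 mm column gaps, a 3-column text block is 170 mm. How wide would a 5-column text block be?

3c + 2·10 = 170 → 3c = 150 → c = 50 mm.
Span of 5: 5·50 + 4·10 = 250 + 40 = 290 mm.

290 mm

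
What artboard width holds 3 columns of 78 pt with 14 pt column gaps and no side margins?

Summing: 234 + 28 = 262 pt.

262 pt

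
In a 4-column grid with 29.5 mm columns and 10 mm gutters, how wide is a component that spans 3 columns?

3 columns plus 2 gutters: 88.5 + 20 = 108.5 mm.

108.5 mm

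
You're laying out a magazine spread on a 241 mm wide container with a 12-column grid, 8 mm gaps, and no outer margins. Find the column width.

12.75 mm

Subtracting 11 gaps of 8 leaves 153 for 12 columns, so c = 12.75 mm.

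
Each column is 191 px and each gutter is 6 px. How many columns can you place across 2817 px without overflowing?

14 columns

14 columns: 14·191 + 13·6 = 2752 px ≤ 2817.
15 columns: 2949 px > 2817. So 14.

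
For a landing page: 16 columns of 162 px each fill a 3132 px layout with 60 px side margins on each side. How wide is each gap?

Take off 120 px of margins, leaving 3012 px.
16·162 + 15g = 3012 → 15g = 420 → g = 28 px.

28 px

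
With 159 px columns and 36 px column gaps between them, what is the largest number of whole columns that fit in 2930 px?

15 columns

Each extra column adds 159 + 36 = 195 px.
(2930 + 36) / 195 = 15.21, so 15 columns fit.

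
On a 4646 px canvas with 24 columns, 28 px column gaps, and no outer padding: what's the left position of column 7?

1168.5 px

Subtracting 23 column gaps of 28 leaves 4002 for 24 columns, so c = 166.75 px.
No margin, so column 7 starts at 6·(column + gutter) = 6·194.75 = 1168.5 px.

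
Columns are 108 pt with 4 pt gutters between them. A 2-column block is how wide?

220 pt

2-column span = 2·108 + 1·4 = 220 pt.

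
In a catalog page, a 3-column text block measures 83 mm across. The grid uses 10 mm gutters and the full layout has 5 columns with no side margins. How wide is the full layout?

145 mm

3c + 2·10 = 83 → 3c = 63 → c = 21 mm.
Total width: 5·21 + 4·10 = 145 mm.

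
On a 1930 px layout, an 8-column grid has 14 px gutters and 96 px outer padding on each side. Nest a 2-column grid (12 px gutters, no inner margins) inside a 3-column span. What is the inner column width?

315.5 px

Inside the margins: 1930 − 192 = 1738 px.
1738 − 7·14 = 1640; ÷8 gives c = 205 px.
3-column span = 3·205 + 2·14 = 643 px.
2 columns + 1 gutter: 2d + 1·12 = 643.
2d = 643 − 12 = 631, so d = 315.5 px.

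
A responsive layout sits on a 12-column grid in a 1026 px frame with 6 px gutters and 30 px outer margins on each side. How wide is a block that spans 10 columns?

Subtract both margins: 1026 − 2·30 = 966 px.
12 columns + 11 gutters: 12c + 11·6 = 966.
12c = 966 − 66 = 900, so c = 75 px.
10-column span = 10·75 + 9·6 = 804 px.

804 px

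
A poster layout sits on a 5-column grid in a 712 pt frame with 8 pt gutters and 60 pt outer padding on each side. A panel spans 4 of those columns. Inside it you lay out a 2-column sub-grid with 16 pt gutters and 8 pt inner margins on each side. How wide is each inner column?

Subtract both margins: 712 − 2·60 = 592 pt.
5c + 4·8 = 592 → 5c = 560 → c = 112 pt.
Span of 4: 4·112 + 3·8 = 448 + 24 = 472 pt.
Inner content = 472 − 2·8 = 456 pt.
456 − 1·16 = 440; ÷2 gives d = 220 pt.

220 pt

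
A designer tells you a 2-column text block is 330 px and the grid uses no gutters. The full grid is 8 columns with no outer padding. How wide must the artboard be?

With no gutters, each column is 330/2 = 165 px.
Artboard = 8·165 = 1320 = 1320 px.

1320 px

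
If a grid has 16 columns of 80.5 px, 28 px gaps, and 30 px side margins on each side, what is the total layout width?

Total width: 2·30 + 16·80.5 + 15·28 = 1768 px.

1768 px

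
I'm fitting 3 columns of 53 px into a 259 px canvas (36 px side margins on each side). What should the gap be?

14 px

Content width = 259 − 2·36 = 187 px.
3·53 + 2g = 187 → 2g = 28 → g = 14 px.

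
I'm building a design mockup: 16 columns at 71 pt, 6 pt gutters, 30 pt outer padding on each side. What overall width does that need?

1286 pt

Adding margins, columns and gutters: 60 + 1136 + 90 = 1286 pt.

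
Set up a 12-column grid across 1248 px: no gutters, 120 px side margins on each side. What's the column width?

84 px

Subtract both margins: 1248 − 2·120 = 1008 px.
12c = 1008 → c = 84 px.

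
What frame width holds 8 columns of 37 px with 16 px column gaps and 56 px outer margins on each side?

520 px

Total width: 2·56 + 8·37 + 7·16 = 520 px.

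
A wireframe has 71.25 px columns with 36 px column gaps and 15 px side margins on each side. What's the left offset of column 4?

336.75 px

Before column 4: the margin + 3 columns + 3 column gaps.
Offset = 15 + 3·(71.25 + 36) = 15 + 321.75 = 336.75 px.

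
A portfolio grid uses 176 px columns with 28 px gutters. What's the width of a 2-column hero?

380 px

2 columns plus 1 gutter: 352 + 28 = 380 px.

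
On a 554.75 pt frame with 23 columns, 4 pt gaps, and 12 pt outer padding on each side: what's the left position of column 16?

360.75 pt

Content = 554.75 − 2·12 = 530.75 pt.
23 columns + 22 gaps: 23c + 22·4 = 530.75.
23c = 530.75 − 88 = 442.75, so c = 19.25 pt.
Each column+gutter stride is 23.25 pt; 15 of them past the 12 pt margin is 12 + 348.75 = 360.75 pt.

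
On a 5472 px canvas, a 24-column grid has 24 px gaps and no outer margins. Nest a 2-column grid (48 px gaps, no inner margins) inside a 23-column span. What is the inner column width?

2597.5 px

24 columns + 23 gaps: 24c + 23·24 = 5472.
24c = 5472 − 552 = 4920, so c = 205 px.
Span of 23: 23·205 + 22·24 = 4715 + 528 = 5243 px.
5243 − 1·48 = 5195; ÷2 gives d = 2597.5 px.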